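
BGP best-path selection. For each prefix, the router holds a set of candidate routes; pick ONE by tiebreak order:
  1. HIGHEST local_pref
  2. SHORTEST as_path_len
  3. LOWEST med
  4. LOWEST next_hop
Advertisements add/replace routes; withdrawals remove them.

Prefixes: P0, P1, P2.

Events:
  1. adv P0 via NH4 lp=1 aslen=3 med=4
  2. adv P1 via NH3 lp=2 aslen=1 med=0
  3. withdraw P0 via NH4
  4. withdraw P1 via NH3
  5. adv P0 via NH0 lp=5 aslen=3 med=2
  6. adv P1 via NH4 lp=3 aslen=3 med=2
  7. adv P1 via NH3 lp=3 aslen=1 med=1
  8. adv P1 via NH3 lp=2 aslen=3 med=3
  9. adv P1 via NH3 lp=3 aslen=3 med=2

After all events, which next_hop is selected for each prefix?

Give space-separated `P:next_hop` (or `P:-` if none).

Answer: P0:NH0 P1:NH3 P2:-

Derivation:
Op 1: best P0=NH4 P1=- P2=-
Op 2: best P0=NH4 P1=NH3 P2=-
Op 3: best P0=- P1=NH3 P2=-
Op 4: best P0=- P1=- P2=-
Op 5: best P0=NH0 P1=- P2=-
Op 6: best P0=NH0 P1=NH4 P2=-
Op 7: best P0=NH0 P1=NH3 P2=-
Op 8: best P0=NH0 P1=NH4 P2=-
Op 9: best P0=NH0 P1=NH3 P2=-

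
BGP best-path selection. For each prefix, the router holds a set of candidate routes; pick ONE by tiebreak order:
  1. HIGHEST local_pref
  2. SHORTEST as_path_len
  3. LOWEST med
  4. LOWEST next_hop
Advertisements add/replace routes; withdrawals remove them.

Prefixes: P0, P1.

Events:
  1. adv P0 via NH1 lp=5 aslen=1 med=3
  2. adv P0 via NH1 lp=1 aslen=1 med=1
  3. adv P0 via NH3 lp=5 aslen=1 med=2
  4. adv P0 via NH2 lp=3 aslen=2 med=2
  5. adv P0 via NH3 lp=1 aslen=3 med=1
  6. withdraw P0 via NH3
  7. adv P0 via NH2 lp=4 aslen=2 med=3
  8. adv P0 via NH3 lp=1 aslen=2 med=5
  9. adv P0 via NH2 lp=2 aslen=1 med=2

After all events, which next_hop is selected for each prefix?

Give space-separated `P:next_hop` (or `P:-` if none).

Op 1: best P0=NH1 P1=-
Op 2: best P0=NH1 P1=-
Op 3: best P0=NH3 P1=-
Op 4: best P0=NH3 P1=-
Op 5: best P0=NH2 P1=-
Op 6: best P0=NH2 P1=-
Op 7: best P0=NH2 P1=-
Op 8: best P0=NH2 P1=-
Op 9: best P0=NH2 P1=-

Answer: P0:NH2 P1:-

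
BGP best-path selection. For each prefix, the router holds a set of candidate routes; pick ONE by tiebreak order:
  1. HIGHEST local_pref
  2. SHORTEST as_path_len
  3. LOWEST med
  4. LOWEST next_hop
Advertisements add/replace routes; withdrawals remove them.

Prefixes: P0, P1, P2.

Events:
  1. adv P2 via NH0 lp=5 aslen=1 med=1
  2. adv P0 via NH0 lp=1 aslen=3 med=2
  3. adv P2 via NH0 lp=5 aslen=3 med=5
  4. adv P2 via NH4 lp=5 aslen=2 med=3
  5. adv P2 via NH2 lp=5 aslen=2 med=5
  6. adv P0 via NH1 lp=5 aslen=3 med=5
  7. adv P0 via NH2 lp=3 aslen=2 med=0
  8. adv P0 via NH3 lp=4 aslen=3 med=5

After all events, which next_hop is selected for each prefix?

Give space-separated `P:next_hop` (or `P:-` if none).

Op 1: best P0=- P1=- P2=NH0
Op 2: best P0=NH0 P1=- P2=NH0
Op 3: best P0=NH0 P1=- P2=NH0
Op 4: best P0=NH0 P1=- P2=NH4
Op 5: best P0=NH0 P1=- P2=NH4
Op 6: best P0=NH1 P1=- P2=NH4
Op 7: best P0=NH1 P1=- P2=NH4
Op 8: best P0=NH1 P1=- P2=NH4

Answer: P0:NH1 P1:- P2:NH4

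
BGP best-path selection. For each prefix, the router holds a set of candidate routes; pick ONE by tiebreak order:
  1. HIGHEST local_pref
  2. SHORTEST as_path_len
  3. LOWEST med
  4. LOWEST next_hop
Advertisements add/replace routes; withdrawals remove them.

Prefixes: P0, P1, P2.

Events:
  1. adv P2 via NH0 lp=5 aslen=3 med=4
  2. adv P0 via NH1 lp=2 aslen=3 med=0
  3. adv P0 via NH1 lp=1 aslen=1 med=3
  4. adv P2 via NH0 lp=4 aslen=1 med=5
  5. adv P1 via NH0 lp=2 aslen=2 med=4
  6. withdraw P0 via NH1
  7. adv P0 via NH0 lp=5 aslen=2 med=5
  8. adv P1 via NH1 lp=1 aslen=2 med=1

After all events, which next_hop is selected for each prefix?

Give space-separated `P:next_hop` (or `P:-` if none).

Op 1: best P0=- P1=- P2=NH0
Op 2: best P0=NH1 P1=- P2=NH0
Op 3: best P0=NH1 P1=- P2=NH0
Op 4: best P0=NH1 P1=- P2=NH0
Op 5: best P0=NH1 P1=NH0 P2=NH0
Op 6: best P0=- P1=NH0 P2=NH0
Op 7: best P0=NH0 P1=NH0 P2=NH0
Op 8: best P0=NH0 P1=NH0 P2=NH0

Answer: P0:NH0 P1:NH0 P2:NH0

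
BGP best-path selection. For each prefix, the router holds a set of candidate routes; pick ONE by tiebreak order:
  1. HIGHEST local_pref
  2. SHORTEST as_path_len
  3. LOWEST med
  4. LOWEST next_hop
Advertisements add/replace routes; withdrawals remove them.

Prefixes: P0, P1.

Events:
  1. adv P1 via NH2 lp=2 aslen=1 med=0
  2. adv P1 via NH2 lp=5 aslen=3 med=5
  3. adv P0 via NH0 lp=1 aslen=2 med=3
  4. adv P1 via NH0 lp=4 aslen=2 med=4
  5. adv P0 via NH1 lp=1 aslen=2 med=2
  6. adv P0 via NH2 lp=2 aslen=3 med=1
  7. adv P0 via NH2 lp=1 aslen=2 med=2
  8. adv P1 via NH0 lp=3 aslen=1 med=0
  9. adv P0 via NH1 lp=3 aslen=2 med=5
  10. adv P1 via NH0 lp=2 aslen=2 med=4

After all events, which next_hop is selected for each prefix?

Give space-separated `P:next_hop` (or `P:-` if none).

Op 1: best P0=- P1=NH2
Op 2: best P0=- P1=NH2
Op 3: best P0=NH0 P1=NH2
Op 4: best P0=NH0 P1=NH2
Op 5: best P0=NH1 P1=NH2
Op 6: best P0=NH2 P1=NH2
Op 7: best P0=NH1 P1=NH2
Op 8: best P0=NH1 P1=NH2
Op 9: best P0=NH1 P1=NH2
Op 10: best P0=NH1 P1=NH2

Answer: P0:NH1 P1:NH2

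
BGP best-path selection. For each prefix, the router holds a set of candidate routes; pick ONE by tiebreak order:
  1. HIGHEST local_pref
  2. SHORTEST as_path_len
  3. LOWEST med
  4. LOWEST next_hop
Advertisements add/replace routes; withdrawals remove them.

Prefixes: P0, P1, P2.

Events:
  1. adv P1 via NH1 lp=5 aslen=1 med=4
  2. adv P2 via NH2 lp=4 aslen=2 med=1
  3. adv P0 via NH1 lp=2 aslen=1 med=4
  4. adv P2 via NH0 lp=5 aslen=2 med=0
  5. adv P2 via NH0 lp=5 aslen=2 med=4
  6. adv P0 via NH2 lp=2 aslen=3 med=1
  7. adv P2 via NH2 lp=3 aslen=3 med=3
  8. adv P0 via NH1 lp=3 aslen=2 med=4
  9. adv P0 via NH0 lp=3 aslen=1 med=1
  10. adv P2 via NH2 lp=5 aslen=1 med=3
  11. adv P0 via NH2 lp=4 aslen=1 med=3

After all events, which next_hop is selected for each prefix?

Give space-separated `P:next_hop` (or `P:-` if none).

Op 1: best P0=- P1=NH1 P2=-
Op 2: best P0=- P1=NH1 P2=NH2
Op 3: best P0=NH1 P1=NH1 P2=NH2
Op 4: best P0=NH1 P1=NH1 P2=NH0
Op 5: best P0=NH1 P1=NH1 P2=NH0
Op 6: best P0=NH1 P1=NH1 P2=NH0
Op 7: best P0=NH1 P1=NH1 P2=NH0
Op 8: best P0=NH1 P1=NH1 P2=NH0
Op 9: best P0=NH0 P1=NH1 P2=NH0
Op 10: best P0=NH0 P1=NH1 P2=NH2
Op 11: best P0=NH2 P1=NH1 P2=NH2

Answer: P0:NH2 P1:NH1 P2:NH2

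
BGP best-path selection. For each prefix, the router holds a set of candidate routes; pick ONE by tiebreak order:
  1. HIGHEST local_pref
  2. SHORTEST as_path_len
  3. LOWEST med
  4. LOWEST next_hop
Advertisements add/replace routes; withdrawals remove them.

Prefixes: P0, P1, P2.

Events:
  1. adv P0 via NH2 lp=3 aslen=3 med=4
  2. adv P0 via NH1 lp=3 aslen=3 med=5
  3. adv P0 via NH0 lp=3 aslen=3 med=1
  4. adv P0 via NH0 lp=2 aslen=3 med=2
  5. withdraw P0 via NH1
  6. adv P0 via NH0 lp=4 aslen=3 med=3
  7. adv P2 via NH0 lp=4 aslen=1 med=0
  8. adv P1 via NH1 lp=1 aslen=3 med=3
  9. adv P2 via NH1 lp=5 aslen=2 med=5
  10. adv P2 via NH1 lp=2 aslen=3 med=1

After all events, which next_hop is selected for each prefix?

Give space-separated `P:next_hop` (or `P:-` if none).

Op 1: best P0=NH2 P1=- P2=-
Op 2: best P0=NH2 P1=- P2=-
Op 3: best P0=NH0 P1=- P2=-
Op 4: best P0=NH2 P1=- P2=-
Op 5: best P0=NH2 P1=- P2=-
Op 6: best P0=NH0 P1=- P2=-
Op 7: best P0=NH0 P1=- P2=NH0
Op 8: best P0=NH0 P1=NH1 P2=NH0
Op 9: best P0=NH0 P1=NH1 P2=NH1
Op 10: best P0=NH0 P1=NH1 P2=NH0

Answer: P0:NH0 P1:NH1 P2:NH0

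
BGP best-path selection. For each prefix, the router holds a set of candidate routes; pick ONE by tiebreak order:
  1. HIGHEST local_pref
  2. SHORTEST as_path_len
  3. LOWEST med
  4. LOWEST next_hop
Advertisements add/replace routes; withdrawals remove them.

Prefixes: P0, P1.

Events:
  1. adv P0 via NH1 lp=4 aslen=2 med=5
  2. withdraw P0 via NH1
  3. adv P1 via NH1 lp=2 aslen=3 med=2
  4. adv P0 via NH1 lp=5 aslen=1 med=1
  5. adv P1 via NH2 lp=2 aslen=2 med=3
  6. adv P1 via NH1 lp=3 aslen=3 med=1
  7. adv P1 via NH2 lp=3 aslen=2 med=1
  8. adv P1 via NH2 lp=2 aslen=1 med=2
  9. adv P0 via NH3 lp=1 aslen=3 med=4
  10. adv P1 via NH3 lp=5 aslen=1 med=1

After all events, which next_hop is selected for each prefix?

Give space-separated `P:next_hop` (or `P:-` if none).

Op 1: best P0=NH1 P1=-
Op 2: best P0=- P1=-
Op 3: best P0=- P1=NH1
Op 4: best P0=NH1 P1=NH1
Op 5: best P0=NH1 P1=NH2
Op 6: best P0=NH1 P1=NH1
Op 7: best P0=NH1 P1=NH2
Op 8: best P0=NH1 P1=NH1
Op 9: best P0=NH1 P1=NH1
Op 10: best P0=NH1 P1=NH3

Answer: P0:NH1 P1:NH3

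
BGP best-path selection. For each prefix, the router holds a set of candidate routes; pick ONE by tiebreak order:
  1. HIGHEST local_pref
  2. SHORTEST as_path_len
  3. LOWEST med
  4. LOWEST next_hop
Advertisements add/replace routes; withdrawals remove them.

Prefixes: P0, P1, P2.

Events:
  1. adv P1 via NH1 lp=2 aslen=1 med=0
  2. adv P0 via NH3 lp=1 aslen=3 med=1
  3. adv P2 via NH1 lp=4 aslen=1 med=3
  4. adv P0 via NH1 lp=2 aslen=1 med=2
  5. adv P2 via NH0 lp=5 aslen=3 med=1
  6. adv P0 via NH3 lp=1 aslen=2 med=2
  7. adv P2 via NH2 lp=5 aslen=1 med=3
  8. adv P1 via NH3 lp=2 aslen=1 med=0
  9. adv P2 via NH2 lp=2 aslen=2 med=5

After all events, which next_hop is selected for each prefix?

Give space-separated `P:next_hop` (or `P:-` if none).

Answer: P0:NH1 P1:NH1 P2:NH0

Derivation:
Op 1: best P0=- P1=NH1 P2=-
Op 2: best P0=NH3 P1=NH1 P2=-
Op 3: best P0=NH3 P1=NH1 P2=NH1
Op 4: best P0=NH1 P1=NH1 P2=NH1
Op 5: best P0=NH1 P1=NH1 P2=NH0
Op 6: best P0=NH1 P1=NH1 P2=NH0
Op 7: best P0=NH1 P1=NH1 P2=NH2
Op 8: best P0=NH1 P1=NH1 P2=NH2
Op 9: best P0=NH1 P1=NH1 P2=NH0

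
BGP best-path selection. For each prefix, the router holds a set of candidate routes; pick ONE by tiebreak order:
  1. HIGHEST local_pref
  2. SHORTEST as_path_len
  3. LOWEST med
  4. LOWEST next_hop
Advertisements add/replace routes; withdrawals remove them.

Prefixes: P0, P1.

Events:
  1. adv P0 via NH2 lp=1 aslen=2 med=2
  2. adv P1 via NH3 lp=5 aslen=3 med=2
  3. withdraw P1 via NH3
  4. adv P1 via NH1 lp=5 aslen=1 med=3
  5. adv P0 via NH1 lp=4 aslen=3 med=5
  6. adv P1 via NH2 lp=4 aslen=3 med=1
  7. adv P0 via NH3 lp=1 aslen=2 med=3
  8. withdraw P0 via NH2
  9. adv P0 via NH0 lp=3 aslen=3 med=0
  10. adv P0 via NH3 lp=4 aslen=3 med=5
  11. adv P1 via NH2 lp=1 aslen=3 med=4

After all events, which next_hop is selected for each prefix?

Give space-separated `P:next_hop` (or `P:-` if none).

Answer: P0:NH1 P1:NH1

Derivation:
Op 1: best P0=NH2 P1=-
Op 2: best P0=NH2 P1=NH3
Op 3: best P0=NH2 P1=-
Op 4: best P0=NH2 P1=NH1
Op 5: best P0=NH1 P1=NH1
Op 6: best P0=NH1 P1=NH1
Op 7: best P0=NH1 P1=NH1
Op 8: best P0=NH1 P1=NH1
Op 9: best P0=NH1 P1=NH1
Op 10: best P0=NH1 P1=NH1
Op 11: best P0=NH1 P1=NH1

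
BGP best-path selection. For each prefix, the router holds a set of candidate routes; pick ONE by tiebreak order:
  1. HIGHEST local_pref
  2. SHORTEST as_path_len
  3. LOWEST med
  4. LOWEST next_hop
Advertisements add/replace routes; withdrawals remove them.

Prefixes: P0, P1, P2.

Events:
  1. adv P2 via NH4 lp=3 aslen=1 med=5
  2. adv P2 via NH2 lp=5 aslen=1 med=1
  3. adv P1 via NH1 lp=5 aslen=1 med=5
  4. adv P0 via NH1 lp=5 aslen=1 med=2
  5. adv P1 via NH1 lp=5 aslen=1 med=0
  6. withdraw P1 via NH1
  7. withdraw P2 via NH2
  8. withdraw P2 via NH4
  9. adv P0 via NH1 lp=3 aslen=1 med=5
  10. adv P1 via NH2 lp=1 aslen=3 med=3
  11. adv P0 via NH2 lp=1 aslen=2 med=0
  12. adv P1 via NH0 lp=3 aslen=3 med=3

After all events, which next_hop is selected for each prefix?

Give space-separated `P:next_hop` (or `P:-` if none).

Answer: P0:NH1 P1:NH0 P2:-

Derivation:
Op 1: best P0=- P1=- P2=NH4
Op 2: best P0=- P1=- P2=NH2
Op 3: best P0=- P1=NH1 P2=NH2
Op 4: best P0=NH1 P1=NH1 P2=NH2
Op 5: best P0=NH1 P1=NH1 P2=NH2
Op 6: best P0=NH1 P1=- P2=NH2
Op 7: best P0=NH1 P1=- P2=NH4
Op 8: best P0=NH1 P1=- P2=-
Op 9: best P0=NH1 P1=- P2=-
Op 10: best P0=NH1 P1=NH2 P2=-
Op 11: best P0=NH1 P1=NH2 P2=-
Op 12: best P0=NH1 P1=NH0 P2=-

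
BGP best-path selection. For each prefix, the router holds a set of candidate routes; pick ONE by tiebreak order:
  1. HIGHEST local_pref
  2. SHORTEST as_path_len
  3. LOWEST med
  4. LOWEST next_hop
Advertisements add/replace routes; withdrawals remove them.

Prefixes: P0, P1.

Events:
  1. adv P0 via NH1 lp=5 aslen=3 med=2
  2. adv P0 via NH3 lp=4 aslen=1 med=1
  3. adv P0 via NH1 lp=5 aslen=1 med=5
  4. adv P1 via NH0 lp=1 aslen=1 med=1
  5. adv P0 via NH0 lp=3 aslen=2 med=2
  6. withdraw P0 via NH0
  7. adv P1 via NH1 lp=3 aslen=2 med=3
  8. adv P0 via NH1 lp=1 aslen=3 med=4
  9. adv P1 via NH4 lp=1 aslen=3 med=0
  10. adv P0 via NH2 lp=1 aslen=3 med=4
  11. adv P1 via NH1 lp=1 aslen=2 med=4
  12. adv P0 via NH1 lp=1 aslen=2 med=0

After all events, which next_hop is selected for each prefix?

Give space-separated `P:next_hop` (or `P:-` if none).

Answer: P0:NH3 P1:NH0

Derivation:
Op 1: best P0=NH1 P1=-
Op 2: best P0=NH1 P1=-
Op 3: best P0=NH1 P1=-
Op 4: best P0=NH1 P1=NH0
Op 5: best P0=NH1 P1=NH0
Op 6: best P0=NH1 P1=NH0
Op 7: best P0=NH1 P1=NH1
Op 8: best P0=NH3 P1=NH1
Op 9: best P0=NH3 P1=NH1
Op 10: best P0=NH3 P1=NH1
Op 11: best P0=NH3 P1=NH0
Op 12: best P0=NH3 P1=NH0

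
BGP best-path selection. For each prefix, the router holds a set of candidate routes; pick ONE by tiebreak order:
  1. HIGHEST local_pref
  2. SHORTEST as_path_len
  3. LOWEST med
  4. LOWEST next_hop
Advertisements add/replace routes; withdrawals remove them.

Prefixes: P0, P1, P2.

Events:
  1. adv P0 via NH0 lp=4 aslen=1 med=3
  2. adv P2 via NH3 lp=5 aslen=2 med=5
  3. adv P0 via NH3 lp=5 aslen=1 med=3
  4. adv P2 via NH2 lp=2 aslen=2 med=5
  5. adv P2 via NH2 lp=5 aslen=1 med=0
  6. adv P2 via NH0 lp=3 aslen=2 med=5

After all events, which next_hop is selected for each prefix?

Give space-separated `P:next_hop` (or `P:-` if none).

Answer: P0:NH3 P1:- P2:NH2

Derivation:
Op 1: best P0=NH0 P1=- P2=-
Op 2: best P0=NH0 P1=- P2=NH3
Op 3: best P0=NH3 P1=- P2=NH3
Op 4: best P0=NH3 P1=- P2=NH3
Op 5: best P0=NH3 P1=- P2=NH2
Op 6: best P0=NH3 P1=- P2=NH2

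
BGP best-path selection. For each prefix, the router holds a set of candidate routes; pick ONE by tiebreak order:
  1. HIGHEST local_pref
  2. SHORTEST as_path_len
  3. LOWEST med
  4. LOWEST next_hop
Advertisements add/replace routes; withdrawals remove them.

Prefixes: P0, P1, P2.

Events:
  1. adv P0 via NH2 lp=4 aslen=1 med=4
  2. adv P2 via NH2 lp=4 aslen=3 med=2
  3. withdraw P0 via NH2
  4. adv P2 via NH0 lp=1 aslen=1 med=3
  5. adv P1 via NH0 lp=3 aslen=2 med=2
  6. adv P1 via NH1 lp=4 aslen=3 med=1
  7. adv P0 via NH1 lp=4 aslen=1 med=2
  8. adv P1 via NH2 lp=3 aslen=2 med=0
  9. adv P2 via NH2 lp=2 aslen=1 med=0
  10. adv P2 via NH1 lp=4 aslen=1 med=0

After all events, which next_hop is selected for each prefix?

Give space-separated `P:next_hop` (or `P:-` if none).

Op 1: best P0=NH2 P1=- P2=-
Op 2: best P0=NH2 P1=- P2=NH2
Op 3: best P0=- P1=- P2=NH2
Op 4: best P0=- P1=- P2=NH2
Op 5: best P0=- P1=NH0 P2=NH2
Op 6: best P0=- P1=NH1 P2=NH2
Op 7: best P0=NH1 P1=NH1 P2=NH2
Op 8: best P0=NH1 P1=NH1 P2=NH2
Op 9: best P0=NH1 P1=NH1 P2=NH2
Op 10: best P0=NH1 P1=NH1 P2=NH1

Answer: P0:NH1 P1:NH1 P2:NH1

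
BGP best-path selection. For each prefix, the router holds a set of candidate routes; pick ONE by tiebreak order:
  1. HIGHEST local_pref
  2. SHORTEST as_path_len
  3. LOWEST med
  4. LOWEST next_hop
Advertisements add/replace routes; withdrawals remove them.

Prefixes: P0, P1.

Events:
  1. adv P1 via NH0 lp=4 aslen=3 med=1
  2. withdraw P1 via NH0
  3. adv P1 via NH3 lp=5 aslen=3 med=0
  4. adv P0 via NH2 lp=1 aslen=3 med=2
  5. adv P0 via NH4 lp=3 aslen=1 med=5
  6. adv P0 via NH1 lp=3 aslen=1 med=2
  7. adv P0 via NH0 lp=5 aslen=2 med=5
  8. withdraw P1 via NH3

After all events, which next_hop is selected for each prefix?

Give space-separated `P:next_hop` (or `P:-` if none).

Answer: P0:NH0 P1:-

Derivation:
Op 1: best P0=- P1=NH0
Op 2: best P0=- P1=-
Op 3: best P0=- P1=NH3
Op 4: best P0=NH2 P1=NH3
Op 5: best P0=NH4 P1=NH3
Op 6: best P0=NH1 P1=NH3
Op 7: best P0=NH0 P1=NH3
Op 8: best P0=NH0 P1=-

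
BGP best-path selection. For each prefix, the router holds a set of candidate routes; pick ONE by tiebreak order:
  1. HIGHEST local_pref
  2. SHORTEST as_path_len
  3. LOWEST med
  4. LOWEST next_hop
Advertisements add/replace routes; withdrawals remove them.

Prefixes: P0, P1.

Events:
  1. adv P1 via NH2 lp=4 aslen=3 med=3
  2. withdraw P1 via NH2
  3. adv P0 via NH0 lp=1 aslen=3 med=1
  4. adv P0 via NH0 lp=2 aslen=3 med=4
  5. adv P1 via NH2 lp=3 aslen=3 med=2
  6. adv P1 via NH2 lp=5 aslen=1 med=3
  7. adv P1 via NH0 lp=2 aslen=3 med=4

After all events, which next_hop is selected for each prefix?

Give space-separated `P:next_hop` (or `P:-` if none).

Op 1: best P0=- P1=NH2
Op 2: best P0=- P1=-
Op 3: best P0=NH0 P1=-
Op 4: best P0=NH0 P1=-
Op 5: best P0=NH0 P1=NH2
Op 6: best P0=NH0 P1=NH2
Op 7: best P0=NH0 P1=NH2

Answer: P0:NH0 P1:NH2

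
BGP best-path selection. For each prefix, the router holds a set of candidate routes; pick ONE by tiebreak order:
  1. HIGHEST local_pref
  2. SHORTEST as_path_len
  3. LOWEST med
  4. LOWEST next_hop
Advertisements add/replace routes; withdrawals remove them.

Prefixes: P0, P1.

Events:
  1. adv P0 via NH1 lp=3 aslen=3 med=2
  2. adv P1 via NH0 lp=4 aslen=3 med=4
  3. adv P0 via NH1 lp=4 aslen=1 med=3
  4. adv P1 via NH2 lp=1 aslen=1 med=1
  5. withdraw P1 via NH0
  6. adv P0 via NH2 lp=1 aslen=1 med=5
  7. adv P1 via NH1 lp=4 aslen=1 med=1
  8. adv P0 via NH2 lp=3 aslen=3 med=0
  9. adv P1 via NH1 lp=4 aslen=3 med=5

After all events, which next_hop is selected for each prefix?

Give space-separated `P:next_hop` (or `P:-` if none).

Op 1: best P0=NH1 P1=-
Op 2: best P0=NH1 P1=NH0
Op 3: best P0=NH1 P1=NH0
Op 4: best P0=NH1 P1=NH0
Op 5: best P0=NH1 P1=NH2
Op 6: best P0=NH1 P1=NH2
Op 7: best P0=NH1 P1=NH1
Op 8: best P0=NH1 P1=NH1
Op 9: best P0=NH1 P1=NH1

Answer: P0:NH1 P1:NH1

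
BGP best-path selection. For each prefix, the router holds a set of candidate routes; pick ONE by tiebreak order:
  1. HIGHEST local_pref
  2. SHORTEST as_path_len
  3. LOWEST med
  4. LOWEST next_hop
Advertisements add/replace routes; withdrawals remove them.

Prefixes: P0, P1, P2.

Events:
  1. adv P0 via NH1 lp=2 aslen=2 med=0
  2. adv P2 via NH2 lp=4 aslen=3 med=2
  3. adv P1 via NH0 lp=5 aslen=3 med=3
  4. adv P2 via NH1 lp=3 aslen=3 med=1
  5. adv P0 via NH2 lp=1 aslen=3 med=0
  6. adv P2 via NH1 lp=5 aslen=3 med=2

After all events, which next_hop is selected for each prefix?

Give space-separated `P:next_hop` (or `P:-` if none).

Answer: P0:NH1 P1:NH0 P2:NH1

Derivation:
Op 1: best P0=NH1 P1=- P2=-
Op 2: best P0=NH1 P1=- P2=NH2
Op 3: best P0=NH1 P1=NH0 P2=NH2
Op 4: best P0=NH1 P1=NH0 P2=NH2
Op 5: best P0=NH1 P1=NH0 P2=NH2
Op 6: best P0=NH1 P1=NH0 P2=NH1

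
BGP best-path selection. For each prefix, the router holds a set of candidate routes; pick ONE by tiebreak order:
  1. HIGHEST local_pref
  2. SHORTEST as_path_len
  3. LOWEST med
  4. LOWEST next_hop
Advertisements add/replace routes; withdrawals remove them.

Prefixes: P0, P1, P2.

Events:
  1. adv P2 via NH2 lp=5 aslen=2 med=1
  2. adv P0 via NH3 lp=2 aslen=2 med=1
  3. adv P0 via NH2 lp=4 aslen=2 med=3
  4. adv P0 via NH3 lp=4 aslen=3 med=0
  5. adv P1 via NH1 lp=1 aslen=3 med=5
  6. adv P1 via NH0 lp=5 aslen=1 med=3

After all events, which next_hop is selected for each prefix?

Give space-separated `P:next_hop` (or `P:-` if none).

Answer: P0:NH2 P1:NH0 P2:NH2

Derivation:
Op 1: best P0=- P1=- P2=NH2
Op 2: best P0=NH3 P1=- P2=NH2
Op 3: best P0=NH2 P1=- P2=NH2
Op 4: best P0=NH2 P1=- P2=NH2
Op 5: best P0=NH2 P1=NH1 P2=NH2
Op 6: best P0=NH2 P1=NH0 P2=NH2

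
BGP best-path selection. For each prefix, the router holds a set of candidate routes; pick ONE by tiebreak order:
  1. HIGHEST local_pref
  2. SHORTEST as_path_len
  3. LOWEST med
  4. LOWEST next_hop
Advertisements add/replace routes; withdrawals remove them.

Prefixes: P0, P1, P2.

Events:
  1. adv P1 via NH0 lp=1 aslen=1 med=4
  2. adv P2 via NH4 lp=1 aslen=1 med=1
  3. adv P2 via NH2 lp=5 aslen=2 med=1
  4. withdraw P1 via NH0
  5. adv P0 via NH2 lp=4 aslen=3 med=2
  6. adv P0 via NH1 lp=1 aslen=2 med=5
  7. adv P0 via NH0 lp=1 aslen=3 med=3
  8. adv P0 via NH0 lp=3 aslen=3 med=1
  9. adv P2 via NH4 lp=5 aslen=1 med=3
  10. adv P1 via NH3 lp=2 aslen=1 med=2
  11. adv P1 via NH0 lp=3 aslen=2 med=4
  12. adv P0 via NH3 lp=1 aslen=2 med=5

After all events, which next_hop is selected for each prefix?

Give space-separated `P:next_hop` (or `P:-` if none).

Op 1: best P0=- P1=NH0 P2=-
Op 2: best P0=- P1=NH0 P2=NH4
Op 3: best P0=- P1=NH0 P2=NH2
Op 4: best P0=- P1=- P2=NH2
Op 5: best P0=NH2 P1=- P2=NH2
Op 6: best P0=NH2 P1=- P2=NH2
Op 7: best P0=NH2 P1=- P2=NH2
Op 8: best P0=NH2 P1=- P2=NH2
Op 9: best P0=NH2 P1=- P2=NH4
Op 10: best P0=NH2 P1=NH3 P2=NH4
Op 11: best P0=NH2 P1=NH0 P2=NH4
Op 12: best P0=NH2 P1=NH0 P2=NH4

Answer: P0:NH2 P1:NH0 P2:NH4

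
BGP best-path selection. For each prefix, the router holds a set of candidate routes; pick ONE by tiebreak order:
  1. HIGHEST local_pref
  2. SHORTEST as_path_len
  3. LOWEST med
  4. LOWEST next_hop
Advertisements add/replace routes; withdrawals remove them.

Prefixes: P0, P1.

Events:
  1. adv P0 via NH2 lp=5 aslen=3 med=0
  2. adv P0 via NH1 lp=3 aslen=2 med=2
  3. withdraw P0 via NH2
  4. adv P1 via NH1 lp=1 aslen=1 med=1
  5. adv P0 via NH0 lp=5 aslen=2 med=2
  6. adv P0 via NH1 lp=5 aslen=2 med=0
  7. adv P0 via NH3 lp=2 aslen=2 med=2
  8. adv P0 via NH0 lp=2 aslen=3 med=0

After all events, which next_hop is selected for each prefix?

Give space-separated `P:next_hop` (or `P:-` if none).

Op 1: best P0=NH2 P1=-
Op 2: best P0=NH2 P1=-
Op 3: best P0=NH1 P1=-
Op 4: best P0=NH1 P1=NH1
Op 5: best P0=NH0 P1=NH1
Op 6: best P0=NH1 P1=NH1
Op 7: best P0=NH1 P1=NH1
Op 8: best P0=NH1 P1=NH1

Answer: P0:NH1 P1:NH1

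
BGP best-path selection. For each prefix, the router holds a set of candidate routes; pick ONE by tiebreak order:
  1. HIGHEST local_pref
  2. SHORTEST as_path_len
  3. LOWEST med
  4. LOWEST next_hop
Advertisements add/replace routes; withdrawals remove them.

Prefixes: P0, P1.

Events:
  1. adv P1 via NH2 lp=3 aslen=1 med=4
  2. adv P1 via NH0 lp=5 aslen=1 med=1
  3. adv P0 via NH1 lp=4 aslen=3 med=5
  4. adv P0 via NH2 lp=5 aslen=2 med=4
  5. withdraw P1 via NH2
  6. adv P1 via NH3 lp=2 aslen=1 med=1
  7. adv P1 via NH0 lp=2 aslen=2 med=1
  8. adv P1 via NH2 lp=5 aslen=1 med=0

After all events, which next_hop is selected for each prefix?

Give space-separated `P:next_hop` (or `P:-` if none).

Answer: P0:NH2 P1:NH2

Derivation:
Op 1: best P0=- P1=NH2
Op 2: best P0=- P1=NH0
Op 3: best P0=NH1 P1=NH0
Op 4: best P0=NH2 P1=NH0
Op 5: best P0=NH2 P1=NH0
Op 6: best P0=NH2 P1=NH0
Op 7: best P0=NH2 P1=NH3
Op 8: best P0=NH2 P1=NH2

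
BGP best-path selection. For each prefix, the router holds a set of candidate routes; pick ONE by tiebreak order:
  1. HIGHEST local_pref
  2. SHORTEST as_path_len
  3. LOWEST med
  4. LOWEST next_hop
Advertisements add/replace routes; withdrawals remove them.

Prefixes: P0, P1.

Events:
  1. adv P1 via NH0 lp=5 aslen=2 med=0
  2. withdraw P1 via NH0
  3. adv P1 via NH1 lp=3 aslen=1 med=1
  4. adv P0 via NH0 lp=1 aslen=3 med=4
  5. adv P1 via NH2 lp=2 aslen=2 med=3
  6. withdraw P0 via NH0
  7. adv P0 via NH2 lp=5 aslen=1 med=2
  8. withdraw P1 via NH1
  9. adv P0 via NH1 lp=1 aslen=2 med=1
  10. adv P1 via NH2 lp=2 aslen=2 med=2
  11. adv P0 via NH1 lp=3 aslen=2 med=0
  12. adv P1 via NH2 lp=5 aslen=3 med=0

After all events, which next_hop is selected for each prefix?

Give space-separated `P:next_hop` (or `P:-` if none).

Op 1: best P0=- P1=NH0
Op 2: best P0=- P1=-
Op 3: best P0=- P1=NH1
Op 4: best P0=NH0 P1=NH1
Op 5: best P0=NH0 P1=NH1
Op 6: best P0=- P1=NH1
Op 7: best P0=NH2 P1=NH1
Op 8: best P0=NH2 P1=NH2
Op 9: best P0=NH2 P1=NH2
Op 10: best P0=NH2 P1=NH2
Op 11: best P0=NH2 P1=NH2
Op 12: best P0=NH2 P1=NH2

Answer: P0:NH2 P1:NH2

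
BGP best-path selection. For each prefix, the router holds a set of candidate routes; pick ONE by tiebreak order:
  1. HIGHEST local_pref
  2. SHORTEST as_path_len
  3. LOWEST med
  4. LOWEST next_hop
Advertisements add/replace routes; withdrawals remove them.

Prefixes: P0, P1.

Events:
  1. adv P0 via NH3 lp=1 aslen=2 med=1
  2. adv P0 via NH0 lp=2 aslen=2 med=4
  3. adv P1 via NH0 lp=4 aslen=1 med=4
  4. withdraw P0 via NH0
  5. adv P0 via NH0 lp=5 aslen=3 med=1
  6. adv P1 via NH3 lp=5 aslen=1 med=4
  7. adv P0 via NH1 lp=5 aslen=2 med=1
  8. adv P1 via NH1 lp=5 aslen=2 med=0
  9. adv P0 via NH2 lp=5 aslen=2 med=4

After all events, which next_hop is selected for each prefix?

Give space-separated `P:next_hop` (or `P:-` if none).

Op 1: best P0=NH3 P1=-
Op 2: best P0=NH0 P1=-
Op 3: best P0=NH0 P1=NH0
Op 4: best P0=NH3 P1=NH0
Op 5: best P0=NH0 P1=NH0
Op 6: best P0=NH0 P1=NH3
Op 7: best P0=NH1 P1=NH3
Op 8: best P0=NH1 P1=NH3
Op 9: best P0=NH1 P1=NH3

Answer: P0:NH1 P1:NH3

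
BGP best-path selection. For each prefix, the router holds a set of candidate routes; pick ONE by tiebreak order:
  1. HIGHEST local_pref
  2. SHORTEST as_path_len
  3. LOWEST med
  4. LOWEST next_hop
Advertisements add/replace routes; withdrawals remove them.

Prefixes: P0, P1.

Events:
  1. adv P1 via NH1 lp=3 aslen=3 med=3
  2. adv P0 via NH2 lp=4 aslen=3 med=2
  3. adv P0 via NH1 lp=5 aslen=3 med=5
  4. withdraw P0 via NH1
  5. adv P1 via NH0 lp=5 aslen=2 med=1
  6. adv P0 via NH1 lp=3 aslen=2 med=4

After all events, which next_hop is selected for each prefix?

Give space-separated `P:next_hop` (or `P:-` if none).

Answer: P0:NH2 P1:NH0

Derivation:
Op 1: best P0=- P1=NH1
Op 2: best P0=NH2 P1=NH1
Op 3: best P0=NH1 P1=NH1
Op 4: best P0=NH2 P1=NH1
Op 5: best P0=NH2 P1=NH0
Op 6: best P0=NH2 P1=NH0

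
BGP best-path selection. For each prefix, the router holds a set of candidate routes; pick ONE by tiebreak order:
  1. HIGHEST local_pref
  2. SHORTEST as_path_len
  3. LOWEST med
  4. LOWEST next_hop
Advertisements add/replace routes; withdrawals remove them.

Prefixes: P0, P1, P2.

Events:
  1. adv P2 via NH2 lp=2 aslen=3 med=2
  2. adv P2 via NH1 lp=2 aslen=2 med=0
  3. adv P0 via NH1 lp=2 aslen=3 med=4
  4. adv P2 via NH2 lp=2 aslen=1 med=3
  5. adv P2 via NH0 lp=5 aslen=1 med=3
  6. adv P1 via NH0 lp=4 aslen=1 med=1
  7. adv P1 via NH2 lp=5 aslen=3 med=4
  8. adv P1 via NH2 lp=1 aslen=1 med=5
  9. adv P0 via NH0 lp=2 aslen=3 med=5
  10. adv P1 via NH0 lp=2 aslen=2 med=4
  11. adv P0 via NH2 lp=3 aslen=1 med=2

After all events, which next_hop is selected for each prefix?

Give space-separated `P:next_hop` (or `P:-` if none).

Op 1: best P0=- P1=- P2=NH2
Op 2: best P0=- P1=- P2=NH1
Op 3: best P0=NH1 P1=- P2=NH1
Op 4: best P0=NH1 P1=- P2=NH2
Op 5: best P0=NH1 P1=- P2=NH0
Op 6: best P0=NH1 P1=NH0 P2=NH0
Op 7: best P0=NH1 P1=NH2 P2=NH0
Op 8: best P0=NH1 P1=NH0 P2=NH0
Op 9: best P0=NH1 P1=NH0 P2=NH0
Op 10: best P0=NH1 P1=NH0 P2=NH0
Op 11: best P0=NH2 P1=NH0 P2=NH0

Answer: P0:NH2 P1:NH0 P2:NH0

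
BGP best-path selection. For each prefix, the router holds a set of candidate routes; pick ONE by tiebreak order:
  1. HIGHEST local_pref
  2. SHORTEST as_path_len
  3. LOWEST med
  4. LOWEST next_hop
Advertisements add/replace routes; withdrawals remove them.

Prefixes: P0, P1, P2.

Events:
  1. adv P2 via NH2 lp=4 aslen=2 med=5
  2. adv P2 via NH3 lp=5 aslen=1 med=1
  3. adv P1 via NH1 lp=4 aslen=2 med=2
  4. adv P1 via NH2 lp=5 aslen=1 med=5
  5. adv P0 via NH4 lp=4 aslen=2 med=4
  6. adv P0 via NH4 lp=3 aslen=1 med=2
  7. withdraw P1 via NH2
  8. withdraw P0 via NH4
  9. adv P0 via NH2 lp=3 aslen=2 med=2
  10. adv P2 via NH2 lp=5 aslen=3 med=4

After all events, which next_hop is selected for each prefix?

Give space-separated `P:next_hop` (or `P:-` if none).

Answer: P0:NH2 P1:NH1 P2:NH3

Derivation:
Op 1: best P0=- P1=- P2=NH2
Op 2: best P0=- P1=- P2=NH3
Op 3: best P0=- P1=NH1 P2=NH3
Op 4: best P0=- P1=NH2 P2=NH3
Op 5: best P0=NH4 P1=NH2 P2=NH3
Op 6: best P0=NH4 P1=NH2 P2=NH3
Op 7: best P0=NH4 P1=NH1 P2=NH3
Op 8: best P0=- P1=NH1 P2=NH3
Op 9: best P0=NH2 P1=NH1 P2=NH3
Op 10: best P0=NH2 P1=NH1 P2=NH3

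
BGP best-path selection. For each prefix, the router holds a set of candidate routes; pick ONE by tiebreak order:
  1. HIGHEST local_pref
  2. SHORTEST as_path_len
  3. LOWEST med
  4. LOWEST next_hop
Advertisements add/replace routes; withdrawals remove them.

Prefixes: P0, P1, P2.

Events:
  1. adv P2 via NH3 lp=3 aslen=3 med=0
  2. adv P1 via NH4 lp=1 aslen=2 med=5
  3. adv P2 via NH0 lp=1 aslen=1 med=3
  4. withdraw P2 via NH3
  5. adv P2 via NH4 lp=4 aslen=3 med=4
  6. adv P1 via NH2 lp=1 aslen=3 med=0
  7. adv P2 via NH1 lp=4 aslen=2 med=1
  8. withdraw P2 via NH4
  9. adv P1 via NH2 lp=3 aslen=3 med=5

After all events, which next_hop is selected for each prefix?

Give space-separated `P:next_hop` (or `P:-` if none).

Answer: P0:- P1:NH2 P2:NH1

Derivation:
Op 1: best P0=- P1=- P2=NH3
Op 2: best P0=- P1=NH4 P2=NH3
Op 3: best P0=- P1=NH4 P2=NH3
Op 4: best P0=- P1=NH4 P2=NH0
Op 5: best P0=- P1=NH4 P2=NH4
Op 6: best P0=- P1=NH4 P2=NH4
Op 7: best P0=- P1=NH4 P2=NH1
Op 8: best P0=- P1=NH4 P2=NH1
Op 9: best P0=- P1=NH2 P2=NH1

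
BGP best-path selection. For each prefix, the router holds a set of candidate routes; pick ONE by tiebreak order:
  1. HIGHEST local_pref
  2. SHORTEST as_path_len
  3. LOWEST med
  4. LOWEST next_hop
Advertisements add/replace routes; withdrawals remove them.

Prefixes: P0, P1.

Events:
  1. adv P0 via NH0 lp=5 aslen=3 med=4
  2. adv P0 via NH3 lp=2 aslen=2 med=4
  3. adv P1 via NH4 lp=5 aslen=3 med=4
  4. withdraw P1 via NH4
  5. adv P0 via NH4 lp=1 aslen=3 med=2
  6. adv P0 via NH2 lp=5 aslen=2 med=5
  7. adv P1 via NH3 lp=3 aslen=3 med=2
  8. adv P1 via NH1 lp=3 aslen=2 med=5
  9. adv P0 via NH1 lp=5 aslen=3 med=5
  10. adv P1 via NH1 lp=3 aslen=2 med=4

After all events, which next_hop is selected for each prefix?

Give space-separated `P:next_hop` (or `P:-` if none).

Op 1: best P0=NH0 P1=-
Op 2: best P0=NH0 P1=-
Op 3: best P0=NH0 P1=NH4
Op 4: best P0=NH0 P1=-
Op 5: best P0=NH0 P1=-
Op 6: best P0=NH2 P1=-
Op 7: best P0=NH2 P1=NH3
Op 8: best P0=NH2 P1=NH1
Op 9: best P0=NH2 P1=NH1
Op 10: best P0=NH2 P1=NH1

Answer: P0:NH2 P1:NH1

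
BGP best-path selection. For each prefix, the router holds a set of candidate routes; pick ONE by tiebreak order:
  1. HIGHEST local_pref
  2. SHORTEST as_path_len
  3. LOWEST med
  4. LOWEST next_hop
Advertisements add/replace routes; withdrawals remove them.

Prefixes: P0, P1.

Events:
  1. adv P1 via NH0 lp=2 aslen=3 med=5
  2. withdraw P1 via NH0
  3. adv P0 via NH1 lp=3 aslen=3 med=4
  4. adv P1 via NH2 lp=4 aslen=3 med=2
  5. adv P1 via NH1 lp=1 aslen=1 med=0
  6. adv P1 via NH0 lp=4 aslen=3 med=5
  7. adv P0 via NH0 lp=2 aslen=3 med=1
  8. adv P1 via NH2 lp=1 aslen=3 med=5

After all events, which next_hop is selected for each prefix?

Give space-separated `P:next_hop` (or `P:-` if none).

Answer: P0:NH1 P1:NH0

Derivation:
Op 1: best P0=- P1=NH0
Op 2: best P0=- P1=-
Op 3: best P0=NH1 P1=-
Op 4: best P0=NH1 P1=NH2
Op 5: best P0=NH1 P1=NH2
Op 6: best P0=NH1 P1=NH2
Op 7: best P0=NH1 P1=NH2
Op 8: best P0=NH1 P1=NH0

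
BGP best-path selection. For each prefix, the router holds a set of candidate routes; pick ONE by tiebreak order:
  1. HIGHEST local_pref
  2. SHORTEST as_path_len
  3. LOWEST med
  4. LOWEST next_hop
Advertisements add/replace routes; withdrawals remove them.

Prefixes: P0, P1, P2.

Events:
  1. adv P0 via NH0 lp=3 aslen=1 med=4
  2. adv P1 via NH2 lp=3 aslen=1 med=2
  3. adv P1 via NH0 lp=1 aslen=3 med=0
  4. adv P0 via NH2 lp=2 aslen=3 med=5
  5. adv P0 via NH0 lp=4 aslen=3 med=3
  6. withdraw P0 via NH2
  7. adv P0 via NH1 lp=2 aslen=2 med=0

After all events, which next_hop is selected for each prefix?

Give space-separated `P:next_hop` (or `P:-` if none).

Op 1: best P0=NH0 P1=- P2=-
Op 2: best P0=NH0 P1=NH2 P2=-
Op 3: best P0=NH0 P1=NH2 P2=-
Op 4: best P0=NH0 P1=NH2 P2=-
Op 5: best P0=NH0 P1=NH2 P2=-
Op 6: best P0=NH0 P1=NH2 P2=-
Op 7: best P0=NH0 P1=NH2 P2=-

Answer: P0:NH0 P1:NH2 P2:-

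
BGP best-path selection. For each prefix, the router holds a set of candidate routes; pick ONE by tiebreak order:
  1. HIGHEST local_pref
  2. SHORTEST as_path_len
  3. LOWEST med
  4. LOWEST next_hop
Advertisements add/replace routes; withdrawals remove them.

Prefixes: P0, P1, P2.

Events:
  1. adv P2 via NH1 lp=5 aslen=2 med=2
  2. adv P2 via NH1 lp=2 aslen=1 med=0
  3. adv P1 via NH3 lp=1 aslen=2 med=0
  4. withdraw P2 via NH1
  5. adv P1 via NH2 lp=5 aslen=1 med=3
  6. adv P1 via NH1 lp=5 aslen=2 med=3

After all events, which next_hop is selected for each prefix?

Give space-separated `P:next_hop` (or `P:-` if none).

Answer: P0:- P1:NH2 P2:-

Derivation:
Op 1: best P0=- P1=- P2=NH1
Op 2: best P0=- P1=- P2=NH1
Op 3: best P0=- P1=NH3 P2=NH1
Op 4: best P0=- P1=NH3 P2=-
Op 5: best P0=- P1=NH2 P2=-
Op 6: best P0=- P1=NH2 P2=-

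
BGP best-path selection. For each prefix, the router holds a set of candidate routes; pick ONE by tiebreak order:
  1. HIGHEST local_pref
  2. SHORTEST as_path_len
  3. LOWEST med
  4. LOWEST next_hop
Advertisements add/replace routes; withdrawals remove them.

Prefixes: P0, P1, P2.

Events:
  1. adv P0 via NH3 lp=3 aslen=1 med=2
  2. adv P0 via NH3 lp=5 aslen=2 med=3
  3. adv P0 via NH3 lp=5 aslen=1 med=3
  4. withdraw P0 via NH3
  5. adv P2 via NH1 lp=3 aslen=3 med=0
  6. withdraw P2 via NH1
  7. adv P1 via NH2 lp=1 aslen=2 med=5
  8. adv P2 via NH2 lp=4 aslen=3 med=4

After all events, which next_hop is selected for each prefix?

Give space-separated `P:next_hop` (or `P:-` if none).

Op 1: best P0=NH3 P1=- P2=-
Op 2: best P0=NH3 P1=- P2=-
Op 3: best P0=NH3 P1=- P2=-
Op 4: best P0=- P1=- P2=-
Op 5: best P0=- P1=- P2=NH1
Op 6: best P0=- P1=- P2=-
Op 7: best P0=- P1=NH2 P2=-
Op 8: best P0=- P1=NH2 P2=NH2

Answer: P0:- P1:NH2 P2:NH2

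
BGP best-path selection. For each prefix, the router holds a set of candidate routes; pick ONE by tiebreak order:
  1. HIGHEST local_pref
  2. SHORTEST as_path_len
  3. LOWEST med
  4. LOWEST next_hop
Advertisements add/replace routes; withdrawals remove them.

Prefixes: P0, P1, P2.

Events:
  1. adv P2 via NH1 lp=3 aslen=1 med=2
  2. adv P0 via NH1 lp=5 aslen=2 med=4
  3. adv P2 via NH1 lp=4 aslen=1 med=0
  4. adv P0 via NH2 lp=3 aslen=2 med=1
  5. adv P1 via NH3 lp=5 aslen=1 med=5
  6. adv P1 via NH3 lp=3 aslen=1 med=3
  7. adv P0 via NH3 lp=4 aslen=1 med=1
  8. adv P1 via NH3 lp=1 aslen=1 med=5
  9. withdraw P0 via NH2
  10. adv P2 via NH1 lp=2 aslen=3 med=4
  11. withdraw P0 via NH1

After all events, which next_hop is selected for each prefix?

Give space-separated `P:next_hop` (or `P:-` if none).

Answer: P0:NH3 P1:NH3 P2:NH1

Derivation:
Op 1: best P0=- P1=- P2=NH1
Op 2: best P0=NH1 P1=- P2=NH1
Op 3: best P0=NH1 P1=- P2=NH1
Op 4: best P0=NH1 P1=- P2=NH1
Op 5: best P0=NH1 P1=NH3 P2=NH1
Op 6: best P0=NH1 P1=NH3 P2=NH1
Op 7: best P0=NH1 P1=NH3 P2=NH1
Op 8: best P0=NH1 P1=NH3 P2=NH1
Op 9: best P0=NH1 P1=NH3 P2=NH1
Op 10: best P0=NH1 P1=NH3 P2=NH1
Op 11: best P0=NH3 P1=NH3 P2=NH1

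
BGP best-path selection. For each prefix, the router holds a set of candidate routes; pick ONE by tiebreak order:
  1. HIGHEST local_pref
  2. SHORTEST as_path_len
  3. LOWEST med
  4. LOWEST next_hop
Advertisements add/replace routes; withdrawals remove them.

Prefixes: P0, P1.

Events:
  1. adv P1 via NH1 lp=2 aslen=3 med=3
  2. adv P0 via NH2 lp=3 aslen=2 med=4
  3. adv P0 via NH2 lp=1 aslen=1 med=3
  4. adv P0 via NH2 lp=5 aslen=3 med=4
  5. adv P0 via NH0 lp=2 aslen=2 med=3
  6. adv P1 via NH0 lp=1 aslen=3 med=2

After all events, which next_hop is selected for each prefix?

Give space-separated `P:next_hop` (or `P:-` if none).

Answer: P0:NH2 P1:NH1

Derivation:
Op 1: best P0=- P1=NH1
Op 2: best P0=NH2 P1=NH1
Op 3: best P0=NH2 P1=NH1
Op 4: best P0=NH2 P1=NH1
Op 5: best P0=NH2 P1=NH1
Op 6: best P0=NH2 P1=NH1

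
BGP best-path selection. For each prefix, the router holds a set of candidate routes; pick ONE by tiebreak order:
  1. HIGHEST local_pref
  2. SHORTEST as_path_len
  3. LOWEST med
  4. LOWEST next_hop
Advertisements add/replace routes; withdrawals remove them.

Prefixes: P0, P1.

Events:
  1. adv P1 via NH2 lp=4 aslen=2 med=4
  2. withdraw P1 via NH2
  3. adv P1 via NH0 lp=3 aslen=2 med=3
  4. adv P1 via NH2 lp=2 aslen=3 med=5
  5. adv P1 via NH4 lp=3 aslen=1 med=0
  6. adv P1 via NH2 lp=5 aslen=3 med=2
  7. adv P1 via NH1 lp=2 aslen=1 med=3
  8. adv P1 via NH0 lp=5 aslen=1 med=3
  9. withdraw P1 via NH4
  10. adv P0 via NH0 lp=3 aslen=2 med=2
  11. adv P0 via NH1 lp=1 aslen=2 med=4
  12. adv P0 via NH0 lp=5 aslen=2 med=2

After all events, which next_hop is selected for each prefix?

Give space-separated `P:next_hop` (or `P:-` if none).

Answer: P0:NH0 P1:NH0

Derivation:
Op 1: best P0=- P1=NH2
Op 2: best P0=- P1=-
Op 3: best P0=- P1=NH0
Op 4: best P0=- P1=NH0
Op 5: best P0=- P1=NH4
Op 6: best P0=- P1=NH2
Op 7: best P0=- P1=NH2
Op 8: best P0=- P1=NH0
Op 9: best P0=- P1=NH0
Op 10: best P0=NH0 P1=NH0
Op 11: best P0=NH0 P1=NH0
Op 12: best P0=NH0 P1=NH0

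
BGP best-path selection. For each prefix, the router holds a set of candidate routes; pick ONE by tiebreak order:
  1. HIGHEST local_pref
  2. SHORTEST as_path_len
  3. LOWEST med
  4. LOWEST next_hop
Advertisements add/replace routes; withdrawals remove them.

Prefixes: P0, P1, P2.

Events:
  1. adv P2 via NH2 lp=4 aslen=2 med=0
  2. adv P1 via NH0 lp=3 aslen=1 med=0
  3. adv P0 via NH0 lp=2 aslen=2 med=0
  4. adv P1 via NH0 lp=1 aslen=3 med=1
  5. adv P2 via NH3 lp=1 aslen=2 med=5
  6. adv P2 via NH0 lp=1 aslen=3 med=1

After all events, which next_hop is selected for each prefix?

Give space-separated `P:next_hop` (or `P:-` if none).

Op 1: best P0=- P1=- P2=NH2
Op 2: best P0=- P1=NH0 P2=NH2
Op 3: best P0=NH0 P1=NH0 P2=NH2
Op 4: best P0=NH0 P1=NH0 P2=NH2
Op 5: best P0=NH0 P1=NH0 P2=NH2
Op 6: best P0=NH0 P1=NH0 P2=NH2

Answer: P0:NH0 P1:NH0 P2:NH2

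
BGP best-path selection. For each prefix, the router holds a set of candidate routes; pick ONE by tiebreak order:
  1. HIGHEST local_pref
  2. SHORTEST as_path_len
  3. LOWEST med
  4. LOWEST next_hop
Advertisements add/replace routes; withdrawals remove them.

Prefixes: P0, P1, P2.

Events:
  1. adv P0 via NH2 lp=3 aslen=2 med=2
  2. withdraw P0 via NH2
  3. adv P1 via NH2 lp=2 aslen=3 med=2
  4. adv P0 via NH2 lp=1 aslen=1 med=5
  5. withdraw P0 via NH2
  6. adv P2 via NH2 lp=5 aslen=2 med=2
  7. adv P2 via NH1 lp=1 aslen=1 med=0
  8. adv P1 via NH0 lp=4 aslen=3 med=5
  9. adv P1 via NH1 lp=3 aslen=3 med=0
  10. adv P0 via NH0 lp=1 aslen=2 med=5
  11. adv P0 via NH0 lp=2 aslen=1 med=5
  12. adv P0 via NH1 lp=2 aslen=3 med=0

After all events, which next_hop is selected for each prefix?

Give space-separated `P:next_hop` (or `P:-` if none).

Op 1: best P0=NH2 P1=- P2=-
Op 2: best P0=- P1=- P2=-
Op 3: best P0=- P1=NH2 P2=-
Op 4: best P0=NH2 P1=NH2 P2=-
Op 5: best P0=- P1=NH2 P2=-
Op 6: best P0=- P1=NH2 P2=NH2
Op 7: best P0=- P1=NH2 P2=NH2
Op 8: best P0=- P1=NH0 P2=NH2
Op 9: best P0=- P1=NH0 P2=NH2
Op 10: best P0=NH0 P1=NH0 P2=NH2
Op 11: best P0=NH0 P1=NH0 P2=NH2
Op 12: best P0=NH0 P1=NH0 P2=NH2

Answer: P0:NH0 P1:NH0 P2:NH2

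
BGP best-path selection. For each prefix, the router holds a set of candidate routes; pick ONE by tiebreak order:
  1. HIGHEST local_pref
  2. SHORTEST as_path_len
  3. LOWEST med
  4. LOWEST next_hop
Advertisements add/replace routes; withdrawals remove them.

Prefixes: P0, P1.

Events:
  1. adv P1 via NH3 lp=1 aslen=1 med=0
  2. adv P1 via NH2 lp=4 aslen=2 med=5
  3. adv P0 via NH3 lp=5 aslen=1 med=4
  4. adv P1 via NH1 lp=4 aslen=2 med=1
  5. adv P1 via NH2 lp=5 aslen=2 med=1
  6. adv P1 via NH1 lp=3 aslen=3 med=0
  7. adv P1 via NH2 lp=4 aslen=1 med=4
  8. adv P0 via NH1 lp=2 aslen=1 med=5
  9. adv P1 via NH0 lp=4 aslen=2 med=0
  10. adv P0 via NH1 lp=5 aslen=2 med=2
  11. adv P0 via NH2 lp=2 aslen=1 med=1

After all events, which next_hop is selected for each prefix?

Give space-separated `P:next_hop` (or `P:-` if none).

Op 1: best P0=- P1=NH3
Op 2: best P0=- P1=NH2
Op 3: best P0=NH3 P1=NH2
Op 4: best P0=NH3 P1=NH1
Op 5: best P0=NH3 P1=NH2
Op 6: best P0=NH3 P1=NH2
Op 7: best P0=NH3 P1=NH2
Op 8: best P0=NH3 P1=NH2
Op 9: best P0=NH3 P1=NH2
Op 10: best P0=NH3 P1=NH2
Op 11: best P0=NH3 P1=NH2

Answer: P0:NH3 P1:NH2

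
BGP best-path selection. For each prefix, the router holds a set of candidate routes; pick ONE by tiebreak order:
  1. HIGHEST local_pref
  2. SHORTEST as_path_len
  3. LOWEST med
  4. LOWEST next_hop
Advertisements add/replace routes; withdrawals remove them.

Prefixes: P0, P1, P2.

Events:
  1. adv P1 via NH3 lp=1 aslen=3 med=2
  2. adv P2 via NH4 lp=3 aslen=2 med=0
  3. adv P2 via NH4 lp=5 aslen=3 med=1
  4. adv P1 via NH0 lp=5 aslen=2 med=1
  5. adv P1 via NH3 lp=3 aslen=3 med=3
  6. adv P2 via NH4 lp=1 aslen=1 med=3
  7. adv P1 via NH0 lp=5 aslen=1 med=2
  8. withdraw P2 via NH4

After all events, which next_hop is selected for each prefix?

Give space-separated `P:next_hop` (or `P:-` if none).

Answer: P0:- P1:NH0 P2:-

Derivation:
Op 1: best P0=- P1=NH3 P2=-
Op 2: best P0=- P1=NH3 P2=NH4
Op 3: best P0=- P1=NH3 P2=NH4
Op 4: best P0=- P1=NH0 P2=NH4
Op 5: best P0=- P1=NH0 P2=NH4
Op 6: best P0=- P1=NH0 P2=NH4
Op 7: best P0=- P1=NH0 P2=NH4
Op 8: best P0=- P1=NH0 P2=-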